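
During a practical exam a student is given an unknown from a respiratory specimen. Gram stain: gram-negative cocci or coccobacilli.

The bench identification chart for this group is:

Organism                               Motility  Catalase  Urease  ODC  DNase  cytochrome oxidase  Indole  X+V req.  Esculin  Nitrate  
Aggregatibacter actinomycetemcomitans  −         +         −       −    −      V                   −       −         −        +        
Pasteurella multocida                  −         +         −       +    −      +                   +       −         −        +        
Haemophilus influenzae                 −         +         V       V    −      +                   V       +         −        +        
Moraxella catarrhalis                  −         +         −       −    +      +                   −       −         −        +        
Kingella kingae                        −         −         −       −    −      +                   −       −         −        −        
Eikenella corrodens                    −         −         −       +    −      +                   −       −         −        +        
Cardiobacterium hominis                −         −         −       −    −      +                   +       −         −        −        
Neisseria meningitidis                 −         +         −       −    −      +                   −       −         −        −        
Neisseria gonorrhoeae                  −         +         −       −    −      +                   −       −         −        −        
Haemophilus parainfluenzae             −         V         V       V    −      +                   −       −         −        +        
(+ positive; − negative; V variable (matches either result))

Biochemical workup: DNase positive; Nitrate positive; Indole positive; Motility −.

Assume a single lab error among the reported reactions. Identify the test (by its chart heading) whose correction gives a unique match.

Indole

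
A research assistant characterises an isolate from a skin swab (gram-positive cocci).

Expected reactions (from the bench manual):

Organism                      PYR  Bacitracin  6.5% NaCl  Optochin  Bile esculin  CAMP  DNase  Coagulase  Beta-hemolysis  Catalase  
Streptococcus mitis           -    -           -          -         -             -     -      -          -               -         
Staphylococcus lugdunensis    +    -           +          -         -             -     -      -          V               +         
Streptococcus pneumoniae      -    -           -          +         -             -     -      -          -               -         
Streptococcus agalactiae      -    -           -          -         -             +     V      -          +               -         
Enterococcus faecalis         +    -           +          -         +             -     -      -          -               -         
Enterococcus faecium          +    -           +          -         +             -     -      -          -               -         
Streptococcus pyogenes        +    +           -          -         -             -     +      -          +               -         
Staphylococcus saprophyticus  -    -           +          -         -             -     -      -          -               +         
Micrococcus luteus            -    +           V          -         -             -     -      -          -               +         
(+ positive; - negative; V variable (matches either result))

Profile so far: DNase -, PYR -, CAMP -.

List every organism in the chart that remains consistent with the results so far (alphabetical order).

Micrococcus luteus, Staphylococcus saprophyticus, Streptococcus mitis, Streptococcus pneumoniae

PYR -: excludes Staphylococcus lugdunensis, Enterococcus faecalis, Enterococcus faecium, Streptococcus pyogenes — 5 left.
CAMP -: excludes Streptococcus agalactiae — 4 left.
DNase -: all 4 remaining candidates are consistent.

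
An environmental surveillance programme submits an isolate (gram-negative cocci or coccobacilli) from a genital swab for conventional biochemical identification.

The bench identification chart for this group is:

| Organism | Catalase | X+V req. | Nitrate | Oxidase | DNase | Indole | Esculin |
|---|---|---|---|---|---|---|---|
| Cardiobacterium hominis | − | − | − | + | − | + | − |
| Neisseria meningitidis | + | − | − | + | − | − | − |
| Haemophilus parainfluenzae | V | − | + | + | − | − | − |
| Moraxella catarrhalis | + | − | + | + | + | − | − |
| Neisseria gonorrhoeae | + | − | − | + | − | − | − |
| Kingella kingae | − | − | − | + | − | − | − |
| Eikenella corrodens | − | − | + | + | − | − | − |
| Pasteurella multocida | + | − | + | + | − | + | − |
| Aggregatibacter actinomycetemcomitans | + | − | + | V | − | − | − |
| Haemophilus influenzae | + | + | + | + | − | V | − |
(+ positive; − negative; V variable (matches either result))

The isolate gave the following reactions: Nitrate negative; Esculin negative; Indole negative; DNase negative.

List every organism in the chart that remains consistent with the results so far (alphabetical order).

Kingella kingae, Neisseria gonorrhoeae, Neisseria meningitidis

Indole −: excludes Cardiobacterium hominis, Pasteurella multocida — 8 left.
DNase −: excludes Moraxella catarrhalis — 7 left.
Esculin −: all 7 remaining candidates are consistent.
Nitrate −: excludes Haemophilus parainfluenzae, Eikenella corrodens, Aggregatibacter actinomycetemcomitans, Haemophilus influenzae — 3 left.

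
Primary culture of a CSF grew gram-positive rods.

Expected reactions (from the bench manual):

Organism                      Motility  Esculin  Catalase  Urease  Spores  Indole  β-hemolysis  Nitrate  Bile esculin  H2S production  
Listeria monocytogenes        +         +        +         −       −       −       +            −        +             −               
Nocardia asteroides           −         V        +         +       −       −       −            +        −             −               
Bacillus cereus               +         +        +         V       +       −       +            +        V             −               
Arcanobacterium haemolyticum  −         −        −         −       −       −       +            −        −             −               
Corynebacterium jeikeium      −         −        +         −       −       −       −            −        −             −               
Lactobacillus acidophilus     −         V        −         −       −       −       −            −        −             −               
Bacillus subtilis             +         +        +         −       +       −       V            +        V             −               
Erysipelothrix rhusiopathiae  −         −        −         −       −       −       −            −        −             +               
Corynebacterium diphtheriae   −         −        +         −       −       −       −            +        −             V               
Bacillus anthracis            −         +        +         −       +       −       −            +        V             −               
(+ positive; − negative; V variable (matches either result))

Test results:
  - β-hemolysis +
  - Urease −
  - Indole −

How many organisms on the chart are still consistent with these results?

4

β-hemolysis +: excludes 6 organisms — 4 left.
Urease −: all 4 remaining candidates are consistent.
Indole −: all 4 remaining candidates are consistent.
Still consistent: Arcanobacterium haemolyticum, Bacillus cereus, Bacillus subtilis, Listeria monocytogenes.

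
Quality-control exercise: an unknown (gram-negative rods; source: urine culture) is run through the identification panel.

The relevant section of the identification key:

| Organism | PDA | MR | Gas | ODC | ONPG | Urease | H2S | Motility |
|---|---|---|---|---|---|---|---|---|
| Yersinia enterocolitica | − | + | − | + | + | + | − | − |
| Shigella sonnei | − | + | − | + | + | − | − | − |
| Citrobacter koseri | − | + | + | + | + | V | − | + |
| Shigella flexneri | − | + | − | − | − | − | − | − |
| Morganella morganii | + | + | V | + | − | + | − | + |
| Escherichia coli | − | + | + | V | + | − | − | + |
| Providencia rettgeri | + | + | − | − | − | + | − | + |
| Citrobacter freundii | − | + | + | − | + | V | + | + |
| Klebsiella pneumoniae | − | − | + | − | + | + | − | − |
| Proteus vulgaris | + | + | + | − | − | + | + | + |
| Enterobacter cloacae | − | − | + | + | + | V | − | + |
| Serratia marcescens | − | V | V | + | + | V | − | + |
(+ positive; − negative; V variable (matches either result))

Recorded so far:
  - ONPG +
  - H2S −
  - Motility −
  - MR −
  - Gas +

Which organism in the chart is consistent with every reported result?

Klebsiella pneumoniae

MR −: excludes 9 organisms — 3 left.
Gas +: all 3 remaining candidates are consistent.
H2S −: all 3 remaining candidates are consistent.
Motility −: excludes Enterobacter cloacae, Serratia marcescens — 1 left.
ONPG +: the one remaining candidate is consistent.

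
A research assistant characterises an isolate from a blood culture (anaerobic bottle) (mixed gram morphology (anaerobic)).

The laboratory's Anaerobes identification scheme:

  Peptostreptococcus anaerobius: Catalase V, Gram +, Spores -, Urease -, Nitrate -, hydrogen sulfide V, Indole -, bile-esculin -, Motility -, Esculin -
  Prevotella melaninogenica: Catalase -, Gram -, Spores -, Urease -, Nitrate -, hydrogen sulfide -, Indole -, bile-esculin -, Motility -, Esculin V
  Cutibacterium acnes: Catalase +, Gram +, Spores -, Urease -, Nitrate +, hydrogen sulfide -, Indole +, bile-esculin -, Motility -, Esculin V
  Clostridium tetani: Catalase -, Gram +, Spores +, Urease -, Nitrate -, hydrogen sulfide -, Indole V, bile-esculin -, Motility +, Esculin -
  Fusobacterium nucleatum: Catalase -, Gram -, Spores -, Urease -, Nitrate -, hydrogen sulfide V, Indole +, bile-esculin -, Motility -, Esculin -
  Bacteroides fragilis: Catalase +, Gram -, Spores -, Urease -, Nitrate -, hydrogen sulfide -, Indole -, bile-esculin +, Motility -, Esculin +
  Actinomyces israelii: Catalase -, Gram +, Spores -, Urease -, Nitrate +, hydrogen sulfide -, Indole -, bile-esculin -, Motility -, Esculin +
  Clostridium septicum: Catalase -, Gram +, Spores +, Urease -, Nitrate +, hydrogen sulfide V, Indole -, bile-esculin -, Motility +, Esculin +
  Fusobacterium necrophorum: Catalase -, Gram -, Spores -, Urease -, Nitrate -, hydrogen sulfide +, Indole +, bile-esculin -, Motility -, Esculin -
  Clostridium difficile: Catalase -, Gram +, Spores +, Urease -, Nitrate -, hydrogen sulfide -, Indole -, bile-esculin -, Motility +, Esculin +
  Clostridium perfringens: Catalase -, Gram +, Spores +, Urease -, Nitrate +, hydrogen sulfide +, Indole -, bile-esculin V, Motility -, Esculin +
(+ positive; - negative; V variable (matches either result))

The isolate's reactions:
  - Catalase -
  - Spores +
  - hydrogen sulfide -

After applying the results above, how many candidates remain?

3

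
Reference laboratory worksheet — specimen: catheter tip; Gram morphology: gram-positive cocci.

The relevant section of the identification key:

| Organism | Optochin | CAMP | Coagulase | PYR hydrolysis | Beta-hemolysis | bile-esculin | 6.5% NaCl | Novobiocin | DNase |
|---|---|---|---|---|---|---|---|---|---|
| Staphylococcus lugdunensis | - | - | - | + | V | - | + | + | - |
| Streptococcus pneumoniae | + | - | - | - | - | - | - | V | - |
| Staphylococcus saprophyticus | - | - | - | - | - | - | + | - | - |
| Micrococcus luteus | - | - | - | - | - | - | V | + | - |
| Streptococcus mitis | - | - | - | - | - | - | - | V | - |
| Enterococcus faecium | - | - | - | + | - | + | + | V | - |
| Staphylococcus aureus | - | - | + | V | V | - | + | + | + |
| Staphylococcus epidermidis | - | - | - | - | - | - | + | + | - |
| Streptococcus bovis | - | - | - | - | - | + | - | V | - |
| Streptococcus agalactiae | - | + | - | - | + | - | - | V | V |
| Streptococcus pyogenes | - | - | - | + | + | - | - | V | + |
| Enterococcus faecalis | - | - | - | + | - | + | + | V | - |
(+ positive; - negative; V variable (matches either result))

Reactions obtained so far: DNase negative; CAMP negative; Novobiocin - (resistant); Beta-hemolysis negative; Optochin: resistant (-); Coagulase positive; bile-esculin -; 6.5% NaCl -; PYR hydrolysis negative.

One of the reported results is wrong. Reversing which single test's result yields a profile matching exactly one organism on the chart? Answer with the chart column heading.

As reported, no row in the chart matches all 9 reactions.
Reversing Optochin → still no organism matches.
Reversing Beta-hemolysis → still no organism matches.
Reversing DNase → still no organism matches.
Reversing bile-esculin → still no organism matches.
Reversing CAMP → still no organism matches.
Reversing Coagulase (to -) → unique match: Streptococcus mitis.
Reversing Novobiocin → still no organism matches.
Reversing 6.5% NaCl → still no organism matches.
Reversing PYR hydrolysis → still no organism matches.

Coagulase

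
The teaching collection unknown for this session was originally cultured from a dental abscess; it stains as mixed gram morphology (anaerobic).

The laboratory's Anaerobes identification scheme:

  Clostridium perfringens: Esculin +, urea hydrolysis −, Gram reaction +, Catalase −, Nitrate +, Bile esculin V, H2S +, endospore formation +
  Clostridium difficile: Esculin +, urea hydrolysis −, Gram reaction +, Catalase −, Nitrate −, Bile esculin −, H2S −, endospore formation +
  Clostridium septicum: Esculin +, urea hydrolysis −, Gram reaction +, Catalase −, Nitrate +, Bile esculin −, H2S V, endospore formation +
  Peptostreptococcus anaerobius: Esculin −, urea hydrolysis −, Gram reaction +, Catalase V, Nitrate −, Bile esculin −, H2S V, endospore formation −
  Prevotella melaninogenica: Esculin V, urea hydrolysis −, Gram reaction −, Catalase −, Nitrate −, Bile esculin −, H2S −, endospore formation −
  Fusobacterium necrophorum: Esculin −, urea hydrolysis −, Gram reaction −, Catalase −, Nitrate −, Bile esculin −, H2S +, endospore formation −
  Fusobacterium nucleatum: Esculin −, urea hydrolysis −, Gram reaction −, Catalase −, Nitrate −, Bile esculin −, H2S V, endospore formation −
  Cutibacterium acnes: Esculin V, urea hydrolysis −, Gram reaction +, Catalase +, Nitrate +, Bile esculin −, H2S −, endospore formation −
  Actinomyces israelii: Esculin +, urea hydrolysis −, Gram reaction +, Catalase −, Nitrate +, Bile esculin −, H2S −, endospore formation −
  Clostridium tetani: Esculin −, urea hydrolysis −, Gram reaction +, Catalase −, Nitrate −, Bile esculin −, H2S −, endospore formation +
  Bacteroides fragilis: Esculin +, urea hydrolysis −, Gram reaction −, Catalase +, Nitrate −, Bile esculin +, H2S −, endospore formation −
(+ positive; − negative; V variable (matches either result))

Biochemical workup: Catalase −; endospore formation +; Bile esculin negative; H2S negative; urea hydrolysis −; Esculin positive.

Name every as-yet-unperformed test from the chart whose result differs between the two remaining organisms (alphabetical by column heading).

Catalase −: excludes Cutibacterium acnes, Bacteroides fragilis — 9 left.
Esculin +: excludes Peptostreptococcus anaerobius, Fusobacterium necrophorum, Fusobacterium nucleatum, Clostridium tetani — 5 left.
urea hydrolysis −: all 5 remaining candidates are consistent.
endospore formation +: excludes Prevotella melaninogenica, Actinomyces israelii — 3 left.
Bile esculin −: all 3 remaining candidates are consistent.
H2S −: excludes Clostridium perfringens — 2 left.
Two candidates remain: Clostridium difficile and Clostridium septicum.
  Gram reaction: + vs + — same for both, does not separate.
  Nitrate: Clostridium difficile −, Clostridium septicum + — discriminates.

Nitrate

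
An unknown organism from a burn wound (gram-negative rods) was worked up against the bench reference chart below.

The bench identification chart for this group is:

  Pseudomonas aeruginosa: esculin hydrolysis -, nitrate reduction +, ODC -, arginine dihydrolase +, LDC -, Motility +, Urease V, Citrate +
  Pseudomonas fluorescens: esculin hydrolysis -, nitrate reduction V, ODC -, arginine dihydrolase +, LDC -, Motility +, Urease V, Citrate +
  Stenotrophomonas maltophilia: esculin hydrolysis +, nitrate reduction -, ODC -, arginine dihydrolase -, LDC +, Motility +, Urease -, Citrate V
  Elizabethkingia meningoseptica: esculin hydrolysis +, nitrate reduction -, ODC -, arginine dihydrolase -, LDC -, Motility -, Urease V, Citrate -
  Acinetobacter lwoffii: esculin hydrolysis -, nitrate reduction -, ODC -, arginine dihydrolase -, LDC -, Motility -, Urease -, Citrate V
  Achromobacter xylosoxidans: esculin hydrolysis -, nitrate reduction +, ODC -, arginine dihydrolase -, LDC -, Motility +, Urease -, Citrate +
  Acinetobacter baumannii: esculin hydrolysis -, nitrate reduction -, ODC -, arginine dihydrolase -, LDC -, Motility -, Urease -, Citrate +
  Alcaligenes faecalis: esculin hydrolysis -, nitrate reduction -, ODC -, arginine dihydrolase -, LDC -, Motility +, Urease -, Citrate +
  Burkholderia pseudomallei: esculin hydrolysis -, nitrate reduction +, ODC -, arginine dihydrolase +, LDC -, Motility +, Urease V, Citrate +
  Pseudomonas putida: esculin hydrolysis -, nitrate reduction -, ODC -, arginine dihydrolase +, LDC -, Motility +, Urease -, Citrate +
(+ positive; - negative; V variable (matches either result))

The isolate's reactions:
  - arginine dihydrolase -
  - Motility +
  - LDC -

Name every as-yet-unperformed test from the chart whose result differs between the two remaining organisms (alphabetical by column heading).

Motility +: excludes Elizabethkingia meningoseptica, Acinetobacter lwoffii, Acinetobacter baumannii — 7 left.
LDC -: excludes Stenotrophomonas maltophilia — 6 left.
arginine dihydrolase -: excludes Pseudomonas aeruginosa, Pseudomonas fluorescens, Burkholderia pseudomallei, Pseudomonas putida — 2 left.
Two candidates remain: Achromobacter xylosoxidans and Alcaligenes faecalis.
  esculin hydrolysis: - vs - — same for both, does not separate.
  nitrate reduction: Achromobacter xylosoxidans +, Alcaligenes faecalis - — discriminates.
  ODC: - vs - — same for both, does not separate.
  Urease: - vs - — same for both, does not separate.
  Citrate: + vs + — same for both, does not separate.

nitrate reduction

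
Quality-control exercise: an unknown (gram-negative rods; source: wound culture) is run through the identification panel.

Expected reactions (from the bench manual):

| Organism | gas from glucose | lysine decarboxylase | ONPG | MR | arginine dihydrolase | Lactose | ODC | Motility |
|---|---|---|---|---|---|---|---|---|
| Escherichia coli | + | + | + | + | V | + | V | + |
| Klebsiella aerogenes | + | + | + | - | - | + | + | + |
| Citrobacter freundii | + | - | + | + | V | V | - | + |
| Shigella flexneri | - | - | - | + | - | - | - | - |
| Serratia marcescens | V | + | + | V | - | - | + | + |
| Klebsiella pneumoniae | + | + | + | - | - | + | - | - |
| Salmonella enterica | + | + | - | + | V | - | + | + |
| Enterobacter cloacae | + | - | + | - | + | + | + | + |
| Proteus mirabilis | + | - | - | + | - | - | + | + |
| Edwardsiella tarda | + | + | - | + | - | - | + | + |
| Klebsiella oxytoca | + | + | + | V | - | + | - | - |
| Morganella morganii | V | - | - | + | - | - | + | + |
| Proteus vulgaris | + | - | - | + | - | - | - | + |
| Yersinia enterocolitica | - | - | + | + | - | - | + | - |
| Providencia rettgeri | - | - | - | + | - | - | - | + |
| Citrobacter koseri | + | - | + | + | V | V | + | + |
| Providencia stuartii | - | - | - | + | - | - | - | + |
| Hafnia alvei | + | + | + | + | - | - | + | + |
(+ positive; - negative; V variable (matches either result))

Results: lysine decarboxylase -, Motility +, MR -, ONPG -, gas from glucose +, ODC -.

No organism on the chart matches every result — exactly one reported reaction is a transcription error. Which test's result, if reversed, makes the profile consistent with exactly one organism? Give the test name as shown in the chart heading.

MR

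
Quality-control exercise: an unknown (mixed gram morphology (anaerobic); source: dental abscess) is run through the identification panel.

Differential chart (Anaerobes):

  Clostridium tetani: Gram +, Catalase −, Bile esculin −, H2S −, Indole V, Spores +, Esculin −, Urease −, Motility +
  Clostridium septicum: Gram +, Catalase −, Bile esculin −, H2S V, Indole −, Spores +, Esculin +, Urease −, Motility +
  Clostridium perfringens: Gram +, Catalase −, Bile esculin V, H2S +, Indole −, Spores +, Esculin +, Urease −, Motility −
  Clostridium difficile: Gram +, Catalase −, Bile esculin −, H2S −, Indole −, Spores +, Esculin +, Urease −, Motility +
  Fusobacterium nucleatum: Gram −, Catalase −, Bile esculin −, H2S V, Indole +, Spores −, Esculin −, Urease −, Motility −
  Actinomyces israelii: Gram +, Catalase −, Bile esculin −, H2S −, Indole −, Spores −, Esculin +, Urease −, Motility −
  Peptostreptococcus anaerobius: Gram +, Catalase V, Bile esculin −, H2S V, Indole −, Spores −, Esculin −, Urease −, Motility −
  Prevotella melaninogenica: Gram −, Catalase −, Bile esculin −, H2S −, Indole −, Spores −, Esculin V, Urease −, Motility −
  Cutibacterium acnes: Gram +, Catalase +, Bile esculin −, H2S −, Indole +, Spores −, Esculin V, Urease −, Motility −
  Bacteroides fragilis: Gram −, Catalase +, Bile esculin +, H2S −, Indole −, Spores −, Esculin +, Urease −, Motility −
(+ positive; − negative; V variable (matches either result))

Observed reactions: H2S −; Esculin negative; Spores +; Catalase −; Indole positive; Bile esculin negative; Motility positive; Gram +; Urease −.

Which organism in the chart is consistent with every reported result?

Clostridium tetani

H2S −: excludes Clostridium perfringens — 9 left.
Indole +: excludes 6 organisms — 3 left.
Motility +: excludes Fusobacterium nucleatum, Cutibacterium acnes — 1 left.
Spores +: the one remaining candidate is consistent.
Bile esculin −: the one remaining candidate is consistent.
Gram +: the one remaining candidate is consistent.
Urease −: the one remaining candidate is consistent.
Esculin −: the one remaining candidate is consistent.
Catalase −: the one remaining candidate is consistent.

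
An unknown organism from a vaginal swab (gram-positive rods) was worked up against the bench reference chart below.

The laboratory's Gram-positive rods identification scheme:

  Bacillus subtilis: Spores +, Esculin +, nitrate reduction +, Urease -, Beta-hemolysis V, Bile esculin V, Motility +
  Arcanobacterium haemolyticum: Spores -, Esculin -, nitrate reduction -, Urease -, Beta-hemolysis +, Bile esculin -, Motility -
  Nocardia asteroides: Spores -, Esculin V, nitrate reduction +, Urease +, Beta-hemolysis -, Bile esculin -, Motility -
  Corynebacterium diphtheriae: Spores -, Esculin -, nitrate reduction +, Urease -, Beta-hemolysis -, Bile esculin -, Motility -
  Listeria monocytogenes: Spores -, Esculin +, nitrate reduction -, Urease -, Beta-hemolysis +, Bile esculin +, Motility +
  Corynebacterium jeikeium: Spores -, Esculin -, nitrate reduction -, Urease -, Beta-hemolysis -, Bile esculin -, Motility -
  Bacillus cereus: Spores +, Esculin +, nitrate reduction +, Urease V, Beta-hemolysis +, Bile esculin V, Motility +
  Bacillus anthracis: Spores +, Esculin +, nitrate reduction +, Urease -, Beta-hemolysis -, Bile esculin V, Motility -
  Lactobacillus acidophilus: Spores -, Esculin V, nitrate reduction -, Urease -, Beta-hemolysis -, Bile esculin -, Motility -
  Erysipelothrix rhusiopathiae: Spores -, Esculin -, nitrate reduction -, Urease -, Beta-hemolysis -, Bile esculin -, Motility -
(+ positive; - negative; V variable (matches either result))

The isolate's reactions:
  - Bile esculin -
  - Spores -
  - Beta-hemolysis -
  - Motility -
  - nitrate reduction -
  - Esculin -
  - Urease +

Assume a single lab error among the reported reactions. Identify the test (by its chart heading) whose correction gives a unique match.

nitrate reduction

As reported, no row in the chart matches all 7 reactions.
Reversing Beta-hemolysis → still no organism matches.
Reversing Spores → still no organism matches.
Reversing Motility → still no organism matches.
Reversing Esculin → still no organism matches.
Reversing nitrate reduction (to +) → unique match: Nocardia asteroides.
Reversing Urease → 3 organisms match (not unique).
Reversing Bile esculin → still no organism matches.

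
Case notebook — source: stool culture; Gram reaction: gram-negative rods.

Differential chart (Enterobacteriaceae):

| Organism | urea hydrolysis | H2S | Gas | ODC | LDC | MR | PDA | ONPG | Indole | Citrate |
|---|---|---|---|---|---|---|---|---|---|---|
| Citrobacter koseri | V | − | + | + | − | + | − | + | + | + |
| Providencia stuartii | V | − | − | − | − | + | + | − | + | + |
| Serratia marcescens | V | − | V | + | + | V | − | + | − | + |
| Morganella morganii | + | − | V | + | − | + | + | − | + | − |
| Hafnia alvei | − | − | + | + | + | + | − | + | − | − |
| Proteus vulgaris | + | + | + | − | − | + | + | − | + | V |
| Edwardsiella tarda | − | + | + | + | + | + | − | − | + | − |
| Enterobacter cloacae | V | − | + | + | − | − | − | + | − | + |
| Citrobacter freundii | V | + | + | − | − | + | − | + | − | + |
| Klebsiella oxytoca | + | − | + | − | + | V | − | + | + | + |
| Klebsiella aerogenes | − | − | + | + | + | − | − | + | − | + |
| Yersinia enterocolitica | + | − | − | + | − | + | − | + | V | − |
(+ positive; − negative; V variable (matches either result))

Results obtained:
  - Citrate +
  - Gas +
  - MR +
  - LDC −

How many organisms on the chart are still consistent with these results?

MR +: excludes Enterobacter cloacae, Klebsiella aerogenes — 10 left.
Gas +: excludes Providencia stuartii, Yersinia enterocolitica — 8 left.
LDC −: excludes Serratia marcescens, Hafnia alvei, Edwardsiella tarda, Klebsiella oxytoca — 4 left.
Citrate +: excludes Morganella morganii — 3 left.
Still consistent: Citrobacter freundii, Citrobacter koseri, Proteus vulgaris.

3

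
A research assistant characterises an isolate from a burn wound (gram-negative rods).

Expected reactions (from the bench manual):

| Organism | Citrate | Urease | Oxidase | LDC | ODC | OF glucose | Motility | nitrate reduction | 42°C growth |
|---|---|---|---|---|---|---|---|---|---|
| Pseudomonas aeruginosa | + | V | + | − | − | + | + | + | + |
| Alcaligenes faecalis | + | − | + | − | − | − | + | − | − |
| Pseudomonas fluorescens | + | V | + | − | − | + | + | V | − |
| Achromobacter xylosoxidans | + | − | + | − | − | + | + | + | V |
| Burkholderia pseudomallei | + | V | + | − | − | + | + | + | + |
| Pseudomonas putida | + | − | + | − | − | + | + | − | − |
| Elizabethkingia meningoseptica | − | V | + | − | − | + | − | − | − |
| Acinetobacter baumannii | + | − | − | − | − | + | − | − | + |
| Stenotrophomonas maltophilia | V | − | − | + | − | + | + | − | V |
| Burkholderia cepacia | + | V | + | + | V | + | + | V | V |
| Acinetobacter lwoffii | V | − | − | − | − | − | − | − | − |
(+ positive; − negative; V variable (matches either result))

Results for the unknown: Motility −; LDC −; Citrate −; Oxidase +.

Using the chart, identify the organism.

LDC −: excludes Stenotrophomonas maltophilia, Burkholderia cepacia — 9 left.
Oxidase +: excludes Acinetobacter baumannii, Acinetobacter lwoffii — 7 left.
Citrate −: excludes 6 organisms — 1 left.
Motility −: the one remaining candidate is consistent.

Elizabethkingia meningoseptica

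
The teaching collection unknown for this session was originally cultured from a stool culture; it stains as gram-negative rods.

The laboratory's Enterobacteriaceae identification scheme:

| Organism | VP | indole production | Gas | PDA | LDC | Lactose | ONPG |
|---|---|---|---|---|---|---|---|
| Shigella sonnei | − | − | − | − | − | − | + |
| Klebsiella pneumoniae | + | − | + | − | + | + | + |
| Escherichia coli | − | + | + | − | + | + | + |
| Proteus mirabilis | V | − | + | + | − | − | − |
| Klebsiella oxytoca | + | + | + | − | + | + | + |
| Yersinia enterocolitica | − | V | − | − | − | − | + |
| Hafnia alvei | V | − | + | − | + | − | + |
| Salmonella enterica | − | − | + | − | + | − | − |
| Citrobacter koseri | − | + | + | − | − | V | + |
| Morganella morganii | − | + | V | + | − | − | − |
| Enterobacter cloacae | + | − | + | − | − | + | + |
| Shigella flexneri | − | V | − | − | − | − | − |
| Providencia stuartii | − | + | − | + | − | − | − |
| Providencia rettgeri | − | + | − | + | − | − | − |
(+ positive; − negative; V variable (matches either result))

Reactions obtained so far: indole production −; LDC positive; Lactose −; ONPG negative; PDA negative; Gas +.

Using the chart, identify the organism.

Salmonella enterica

indole production −: excludes 6 organisms — 8 left.
Lactose −: excludes Klebsiella pneumoniae, Enterobacter cloacae — 6 left.
Gas +: excludes Shigella sonnei, Yersinia enterocolitica, Shigella flexneri — 3 left.
PDA −: excludes Proteus mirabilis — 2 left.
LDC +: all 2 remaining candidates are consistent.
ONPG −: excludes Hafnia alvei — 1 left.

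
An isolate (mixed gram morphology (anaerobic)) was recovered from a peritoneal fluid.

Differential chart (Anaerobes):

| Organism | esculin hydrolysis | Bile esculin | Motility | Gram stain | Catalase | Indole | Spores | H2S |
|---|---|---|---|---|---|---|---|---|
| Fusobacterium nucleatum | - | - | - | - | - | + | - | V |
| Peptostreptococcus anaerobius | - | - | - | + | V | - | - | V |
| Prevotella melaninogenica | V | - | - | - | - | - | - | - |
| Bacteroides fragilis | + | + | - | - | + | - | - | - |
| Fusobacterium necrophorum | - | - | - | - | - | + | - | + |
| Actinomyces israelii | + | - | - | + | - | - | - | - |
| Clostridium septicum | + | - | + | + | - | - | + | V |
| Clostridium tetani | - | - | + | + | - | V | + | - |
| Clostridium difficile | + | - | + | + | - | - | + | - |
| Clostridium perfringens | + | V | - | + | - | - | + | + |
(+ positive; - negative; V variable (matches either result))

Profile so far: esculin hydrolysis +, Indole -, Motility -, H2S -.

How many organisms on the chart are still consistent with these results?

3

esculin hydrolysis +: excludes Fusobacterium nucleatum, Peptostreptococcus anaerobius, Fusobacterium necrophorum, Clostridium tetani — 6 left.
H2S -: excludes Clostridium perfringens — 5 left.
Indole -: all 5 remaining candidates are consistent.
Motility -: excludes Clostridium septicum, Clostridium difficile — 3 left.
Still consistent: Actinomyces israelii, Bacteroides fragilis, Prevotella melaninogenica.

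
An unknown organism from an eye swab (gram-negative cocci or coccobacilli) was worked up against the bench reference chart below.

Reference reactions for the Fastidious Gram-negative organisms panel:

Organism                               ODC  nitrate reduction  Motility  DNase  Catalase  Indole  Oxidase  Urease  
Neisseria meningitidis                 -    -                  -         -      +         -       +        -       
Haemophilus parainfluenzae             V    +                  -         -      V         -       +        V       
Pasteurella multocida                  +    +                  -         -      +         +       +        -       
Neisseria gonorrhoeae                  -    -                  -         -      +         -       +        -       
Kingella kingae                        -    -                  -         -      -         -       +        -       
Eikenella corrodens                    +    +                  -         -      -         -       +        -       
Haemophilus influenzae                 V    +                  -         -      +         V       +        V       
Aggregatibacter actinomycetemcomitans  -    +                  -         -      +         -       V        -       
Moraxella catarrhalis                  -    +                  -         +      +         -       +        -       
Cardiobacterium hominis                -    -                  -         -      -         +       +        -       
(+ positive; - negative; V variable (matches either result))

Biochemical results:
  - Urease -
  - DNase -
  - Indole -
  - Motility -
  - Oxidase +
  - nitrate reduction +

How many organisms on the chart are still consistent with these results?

4

Urease -: all 10 remaining candidates are consistent.
Oxidase +: all 10 remaining candidates are consistent.
nitrate reduction +: excludes Neisseria meningitidis, Neisseria gonorrhoeae, Kingella kingae, Cardiobacterium hominis — 6 left.
Motility -: all 6 remaining candidates are consistent.
Indole -: excludes Pasteurella multocida — 5 left.
DNase -: excludes Moraxella catarrhalis — 4 left.
Still consistent: Aggregatibacter actinomycetemcomitans, Eikenella corrodens, Haemophilus influenzae, Haemophilus parainfluenzae.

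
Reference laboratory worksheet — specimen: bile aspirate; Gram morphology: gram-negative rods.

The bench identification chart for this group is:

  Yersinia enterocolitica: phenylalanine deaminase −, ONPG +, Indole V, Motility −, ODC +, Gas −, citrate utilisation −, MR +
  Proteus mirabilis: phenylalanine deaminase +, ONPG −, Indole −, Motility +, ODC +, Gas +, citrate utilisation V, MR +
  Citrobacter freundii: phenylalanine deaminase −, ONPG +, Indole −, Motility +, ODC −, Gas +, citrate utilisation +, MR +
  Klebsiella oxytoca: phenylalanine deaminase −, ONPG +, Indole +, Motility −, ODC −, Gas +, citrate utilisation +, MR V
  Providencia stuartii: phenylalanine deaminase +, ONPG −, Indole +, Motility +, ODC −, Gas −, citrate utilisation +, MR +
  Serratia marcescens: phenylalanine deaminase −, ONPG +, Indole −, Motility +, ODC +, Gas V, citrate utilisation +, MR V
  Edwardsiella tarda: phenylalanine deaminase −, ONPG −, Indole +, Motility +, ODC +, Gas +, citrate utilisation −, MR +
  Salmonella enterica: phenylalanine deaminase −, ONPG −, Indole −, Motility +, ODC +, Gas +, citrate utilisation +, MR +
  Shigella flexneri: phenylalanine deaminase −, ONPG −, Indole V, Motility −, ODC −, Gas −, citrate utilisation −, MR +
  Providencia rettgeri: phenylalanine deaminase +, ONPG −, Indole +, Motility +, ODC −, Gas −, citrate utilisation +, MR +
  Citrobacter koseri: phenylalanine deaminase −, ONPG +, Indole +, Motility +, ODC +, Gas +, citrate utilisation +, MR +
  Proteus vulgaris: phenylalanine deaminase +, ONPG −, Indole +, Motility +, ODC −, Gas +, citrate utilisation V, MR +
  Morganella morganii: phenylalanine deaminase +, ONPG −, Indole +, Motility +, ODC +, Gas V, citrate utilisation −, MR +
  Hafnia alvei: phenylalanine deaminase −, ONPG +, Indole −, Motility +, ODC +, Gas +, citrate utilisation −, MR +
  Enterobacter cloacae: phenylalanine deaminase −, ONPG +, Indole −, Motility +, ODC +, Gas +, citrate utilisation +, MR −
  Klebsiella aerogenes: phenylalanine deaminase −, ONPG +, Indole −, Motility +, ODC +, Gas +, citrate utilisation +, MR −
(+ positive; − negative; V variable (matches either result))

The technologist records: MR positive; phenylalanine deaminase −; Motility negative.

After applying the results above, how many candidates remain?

3

Motility −: excludes 13 organisms — 3 left.
MR +: all 3 remaining candidates are consistent.
phenylalanine deaminase −: all 3 remaining candidates are consistent.
Still consistent: Klebsiella oxytoca, Shigella flexneri, Yersinia enterocolitica.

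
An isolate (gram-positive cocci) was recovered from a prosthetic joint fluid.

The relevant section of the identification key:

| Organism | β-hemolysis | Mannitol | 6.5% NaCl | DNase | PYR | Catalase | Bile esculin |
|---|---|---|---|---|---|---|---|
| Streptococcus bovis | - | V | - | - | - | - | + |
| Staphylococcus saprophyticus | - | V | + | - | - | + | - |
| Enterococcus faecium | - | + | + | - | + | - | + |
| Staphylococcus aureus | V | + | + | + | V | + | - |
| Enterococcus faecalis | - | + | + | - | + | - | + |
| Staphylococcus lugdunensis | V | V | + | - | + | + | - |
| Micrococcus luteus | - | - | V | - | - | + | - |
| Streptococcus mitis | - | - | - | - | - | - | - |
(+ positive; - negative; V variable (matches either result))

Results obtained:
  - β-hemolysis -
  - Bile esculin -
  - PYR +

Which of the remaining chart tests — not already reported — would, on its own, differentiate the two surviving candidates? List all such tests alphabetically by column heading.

DNase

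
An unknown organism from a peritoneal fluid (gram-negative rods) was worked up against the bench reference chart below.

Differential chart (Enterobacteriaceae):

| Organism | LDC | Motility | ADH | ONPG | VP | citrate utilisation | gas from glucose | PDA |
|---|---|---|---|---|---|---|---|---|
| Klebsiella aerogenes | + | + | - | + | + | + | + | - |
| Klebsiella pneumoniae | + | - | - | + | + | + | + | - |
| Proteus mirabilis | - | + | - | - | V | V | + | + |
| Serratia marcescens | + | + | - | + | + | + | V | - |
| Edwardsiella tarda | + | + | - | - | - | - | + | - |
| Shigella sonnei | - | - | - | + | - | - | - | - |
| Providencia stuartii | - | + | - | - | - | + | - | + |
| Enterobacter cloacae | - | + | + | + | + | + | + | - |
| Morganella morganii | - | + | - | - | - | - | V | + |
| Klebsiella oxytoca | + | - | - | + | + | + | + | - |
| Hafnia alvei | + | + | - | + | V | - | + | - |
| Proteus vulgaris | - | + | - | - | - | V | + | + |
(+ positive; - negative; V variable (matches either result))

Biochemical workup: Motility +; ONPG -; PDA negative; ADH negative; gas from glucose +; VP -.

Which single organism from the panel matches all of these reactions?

Edwardsiella tarda

ONPG -: excludes 7 organisms — 5 left.
Motility +: all 5 remaining candidates are consistent.
gas from glucose +: excludes Providencia stuartii — 4 left.
VP -: all 4 remaining candidates are consistent.
PDA -: excludes Proteus mirabilis, Morganella morganii, Proteus vulgaris — 1 left.
ADH -: the one remaining candidate is consistent.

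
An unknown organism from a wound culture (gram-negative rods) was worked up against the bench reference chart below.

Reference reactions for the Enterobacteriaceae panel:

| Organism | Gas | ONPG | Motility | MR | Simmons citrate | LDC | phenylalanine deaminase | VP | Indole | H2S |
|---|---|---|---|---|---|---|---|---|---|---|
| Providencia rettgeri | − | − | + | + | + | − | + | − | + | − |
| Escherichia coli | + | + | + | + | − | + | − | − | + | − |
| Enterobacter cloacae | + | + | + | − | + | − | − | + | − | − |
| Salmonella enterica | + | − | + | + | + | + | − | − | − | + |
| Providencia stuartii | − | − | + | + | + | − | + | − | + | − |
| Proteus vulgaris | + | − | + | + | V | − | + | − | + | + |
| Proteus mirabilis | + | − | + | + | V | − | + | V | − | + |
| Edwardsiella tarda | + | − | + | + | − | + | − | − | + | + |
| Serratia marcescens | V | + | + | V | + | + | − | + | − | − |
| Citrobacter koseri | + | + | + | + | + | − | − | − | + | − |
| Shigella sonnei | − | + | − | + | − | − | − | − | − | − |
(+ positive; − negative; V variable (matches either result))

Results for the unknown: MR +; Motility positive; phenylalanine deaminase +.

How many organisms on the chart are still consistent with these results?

4

Motility +: excludes Shigella sonnei — 10 left.
phenylalanine deaminase +: excludes 6 organisms — 4 left.
MR +: all 4 remaining candidates are consistent.
Still consistent: Proteus mirabilis, Proteus vulgaris, Providencia rettgeri, Providencia stuartii.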